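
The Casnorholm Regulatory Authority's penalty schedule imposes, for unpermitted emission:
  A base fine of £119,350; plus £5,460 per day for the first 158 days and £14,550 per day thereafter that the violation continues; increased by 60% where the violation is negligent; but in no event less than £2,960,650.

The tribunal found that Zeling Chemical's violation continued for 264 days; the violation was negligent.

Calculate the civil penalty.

First 158 days: 158 × £5,460 = £862,680
Remaining days: (264 − 158) × £14,550 = £1,542,300
Per-day component: £862,680 + £1,542,300 = £2,404,980
Base plus per-day: £119,350 + £2,404,980 = £2,524,330
Enhancement: 60% of £2,524,330 = £1,514,598
Enhanced fine: £2,524,330 + £1,514,598 = £4,038,928
Minimum £2,960,650: £4,038,928 meets the minimum, no increase.

£4,038,928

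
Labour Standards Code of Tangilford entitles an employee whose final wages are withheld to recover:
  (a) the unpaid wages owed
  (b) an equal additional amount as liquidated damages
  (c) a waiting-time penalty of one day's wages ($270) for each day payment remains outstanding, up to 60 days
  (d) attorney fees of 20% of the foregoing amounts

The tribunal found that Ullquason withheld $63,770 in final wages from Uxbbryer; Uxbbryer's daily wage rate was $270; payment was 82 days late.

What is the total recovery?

Liquidated damages (equal amount): $63,770
Penalty days: min(82, 60) = 60
Waiting-time penalty: 60 × $270 = $16,200
Subtotal: $63,770 + $63,770 + $16,200 = $143,740
Attorney fees: 20% of $143,740 = $28,748
Total award: $143,740 + $28,748 = $172,488

$172,488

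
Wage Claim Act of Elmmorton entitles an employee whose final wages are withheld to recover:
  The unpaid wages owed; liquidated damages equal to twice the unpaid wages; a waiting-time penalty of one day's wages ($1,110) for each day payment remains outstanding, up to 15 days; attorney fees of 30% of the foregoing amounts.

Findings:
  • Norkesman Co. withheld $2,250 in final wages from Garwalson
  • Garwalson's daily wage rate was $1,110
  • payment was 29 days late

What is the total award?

Doubled: 2 × $2,250 = $4,500
Penalty days: min(29, 15) = 15
Waiting-time penalty: 15 × $1,110 = $16,650
Subtotal: $2,250 + $4,500 + $16,650 = $23,400
Attorney fees: 30% of $23,400 = $7,020
Total award: $23,400 + $7,020 = $30,420

$30,420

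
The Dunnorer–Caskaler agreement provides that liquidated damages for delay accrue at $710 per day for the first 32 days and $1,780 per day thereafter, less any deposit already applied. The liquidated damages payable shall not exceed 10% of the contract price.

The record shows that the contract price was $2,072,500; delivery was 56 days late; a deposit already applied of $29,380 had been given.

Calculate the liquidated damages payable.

$36,060

First 32 days: 32 × $710 = $22,720
Remaining days: (56 − 32) × $1,780 = $42,720
Accrued per-day damages: $22,720 + $42,720 = $65,440
Less deposit already applied: $65,440 − $29,380 = $36,060
Cap: 10% of $2,072,500 = $207,250
Cap at $207,250: $36,060 is within the cap, no reduction.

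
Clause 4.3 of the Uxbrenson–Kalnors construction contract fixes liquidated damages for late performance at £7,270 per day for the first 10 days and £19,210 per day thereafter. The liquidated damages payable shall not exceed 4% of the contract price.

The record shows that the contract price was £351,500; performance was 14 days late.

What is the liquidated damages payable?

£14,060

First 10 days: 10 × £7,270 = £72,700
Remaining days: (14 − 10) × £19,210 = £76,840
Accrued per-day damages: £72,700 + £76,840 = £149,540
Cap: 4% of £351,500 = £14,060
Cap at £14,060: £149,540 exceeds the cap → £14,060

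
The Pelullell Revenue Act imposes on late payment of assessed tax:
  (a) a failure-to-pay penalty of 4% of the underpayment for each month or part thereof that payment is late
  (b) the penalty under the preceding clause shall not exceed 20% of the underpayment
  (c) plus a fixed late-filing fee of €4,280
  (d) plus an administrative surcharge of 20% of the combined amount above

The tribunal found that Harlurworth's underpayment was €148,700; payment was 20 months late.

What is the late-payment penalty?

€40,824

Accrued rate: 4% × 20 = 80%, capped at 20% → 20%
Failure-to-pay penalty: 20% of €148,700 = €29,740
Penalty before surcharge: €29,740 + €4,280 = €34,020
Administrative surcharge: 20% of €34,020 = €6,804
Total penalty: €34,020 + €6,804 = €40,824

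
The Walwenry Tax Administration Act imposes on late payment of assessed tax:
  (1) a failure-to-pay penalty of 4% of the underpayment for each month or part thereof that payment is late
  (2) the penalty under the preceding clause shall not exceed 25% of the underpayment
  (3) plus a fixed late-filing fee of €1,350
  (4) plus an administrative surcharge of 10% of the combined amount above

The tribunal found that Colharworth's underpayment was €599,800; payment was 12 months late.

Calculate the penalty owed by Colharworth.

€166,430

Accrued rate: 4% × 12 = 48%, capped at 25% → 25%
Failure-to-pay penalty: 25% of €599,800 = €149,950
Penalty before surcharge: €149,950 + €1,350 = €151,300
Administrative surcharge: 10% of €151,300 = €15,130
Total penalty: €151,300 + €15,130 = €166,430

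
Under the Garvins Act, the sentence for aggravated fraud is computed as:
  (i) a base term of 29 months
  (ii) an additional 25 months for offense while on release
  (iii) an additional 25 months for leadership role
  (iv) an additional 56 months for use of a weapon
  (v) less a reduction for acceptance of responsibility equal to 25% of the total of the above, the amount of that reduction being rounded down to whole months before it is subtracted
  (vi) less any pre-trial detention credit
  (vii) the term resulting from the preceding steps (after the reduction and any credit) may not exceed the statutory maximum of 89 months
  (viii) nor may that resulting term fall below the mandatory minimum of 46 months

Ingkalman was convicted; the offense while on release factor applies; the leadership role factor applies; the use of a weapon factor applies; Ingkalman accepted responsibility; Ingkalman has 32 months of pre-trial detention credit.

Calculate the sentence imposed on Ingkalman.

Offense while on release enhancement: +25 months
Leadership role enhancement: +25 months
Use of a weapon enhancement: +56 months
Adjusted term: 29 months + 25 months + 25 months + 56 months = 135 months
Acceptance of responsibility reduction: 25% of 135 months = 33 months (rounded down)
After reduction: 135 − 33 = 102 months
Less pre-trial detention credit: 102 months − 32 months = 70 months
Cap at 89 months: 70 months is within the cap, no reduction.
Minimum 46 months: 70 months meets the minimum, no increase.

70 months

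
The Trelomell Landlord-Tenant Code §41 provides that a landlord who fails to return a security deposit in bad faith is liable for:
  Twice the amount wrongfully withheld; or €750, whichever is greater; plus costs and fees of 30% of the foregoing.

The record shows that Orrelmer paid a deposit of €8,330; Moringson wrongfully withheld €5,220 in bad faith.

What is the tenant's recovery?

Doubled: 2 × €5,220 = €10,440
Minimum €750: €10,440 meets the minimum, no increase.
Costs and fees: 30% of €10,440 = €3,132
Total recovery: €10,440 + €3,132 = €13,572

€13,572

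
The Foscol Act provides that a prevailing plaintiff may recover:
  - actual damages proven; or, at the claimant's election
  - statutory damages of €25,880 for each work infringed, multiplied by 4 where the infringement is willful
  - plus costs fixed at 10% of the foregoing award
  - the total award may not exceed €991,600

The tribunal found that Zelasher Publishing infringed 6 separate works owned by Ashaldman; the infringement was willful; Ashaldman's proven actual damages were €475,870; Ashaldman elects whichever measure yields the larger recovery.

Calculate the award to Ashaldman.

€683,232

Statutory damages: 6 × €25,880 = €155,280
Multiplied by 4: 4 × €155,280 = €621,120
Greater of actual damages (€475,870) or enhanced statutory damages (€621,120): €621,120
Costs: 10% of €621,120 = €62,112
Award plus costs: €621,120 + €62,112 = €683,232
Cap at €991,600: €683,232 is within the cap, no reduction.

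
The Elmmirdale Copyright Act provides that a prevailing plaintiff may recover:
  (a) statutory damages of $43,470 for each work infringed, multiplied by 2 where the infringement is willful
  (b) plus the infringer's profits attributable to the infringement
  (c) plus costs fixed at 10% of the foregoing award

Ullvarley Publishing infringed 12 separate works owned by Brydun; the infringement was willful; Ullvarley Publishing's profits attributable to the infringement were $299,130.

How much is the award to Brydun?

$1,476,651

Statutory damages: 12 × $43,470 = $521,640
Doubled: 2 × $521,640 = $1,043,280
Combined award: $1,043,280 + $299,130 = $1,342,410
Costs: 10% of $1,342,410 = $134,241
Award plus costs: $1,342,410 + $134,241 = $1,476,651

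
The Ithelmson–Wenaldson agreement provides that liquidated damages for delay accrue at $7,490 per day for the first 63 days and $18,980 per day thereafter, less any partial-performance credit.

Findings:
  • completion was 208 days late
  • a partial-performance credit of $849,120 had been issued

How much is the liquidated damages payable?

First 63 days: 63 × $7,490 = $471,870
Remaining days: (208 − 63) × $18,980 = $2,752,100
Accrued per-day damages: $471,870 + $2,752,100 = $3,223,970
Less partial-performance credit: $3,223,970 − $849,120 = $2,374,850

Liquidated damages: $2,374,850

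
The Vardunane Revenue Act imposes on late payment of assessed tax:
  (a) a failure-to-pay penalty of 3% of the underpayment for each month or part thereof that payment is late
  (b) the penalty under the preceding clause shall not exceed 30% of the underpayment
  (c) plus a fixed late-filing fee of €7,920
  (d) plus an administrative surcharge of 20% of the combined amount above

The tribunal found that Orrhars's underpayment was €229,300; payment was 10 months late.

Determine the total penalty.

Penalty: €92,052

Accrued rate: 3% × 10 = 30%, capped at 30% → 30%
Failure-to-pay penalty: 30% of €229,300 = €68,790
Penalty before surcharge: €68,790 + €7,920 = €76,710
Administrative surcharge: 20% of €76,710 = €15,342
Total penalty: €76,710 + €15,342 = €92,052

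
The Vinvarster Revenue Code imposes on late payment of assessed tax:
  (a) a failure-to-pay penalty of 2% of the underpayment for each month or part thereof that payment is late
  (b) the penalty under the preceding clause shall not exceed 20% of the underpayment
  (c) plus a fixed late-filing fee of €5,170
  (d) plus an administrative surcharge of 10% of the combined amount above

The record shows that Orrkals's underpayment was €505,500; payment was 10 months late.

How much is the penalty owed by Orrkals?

€116,897

Accrued rate: 2% × 10 = 20%, capped at 20% → 20%
Failure-to-pay penalty: 20% of €505,500 = €101,100
Penalty before surcharge: €101,100 + €5,170 = €106,270
Administrative surcharge: 10% of €106,270 = €10,627
Total penalty: €106,270 + €10,627 = €116,897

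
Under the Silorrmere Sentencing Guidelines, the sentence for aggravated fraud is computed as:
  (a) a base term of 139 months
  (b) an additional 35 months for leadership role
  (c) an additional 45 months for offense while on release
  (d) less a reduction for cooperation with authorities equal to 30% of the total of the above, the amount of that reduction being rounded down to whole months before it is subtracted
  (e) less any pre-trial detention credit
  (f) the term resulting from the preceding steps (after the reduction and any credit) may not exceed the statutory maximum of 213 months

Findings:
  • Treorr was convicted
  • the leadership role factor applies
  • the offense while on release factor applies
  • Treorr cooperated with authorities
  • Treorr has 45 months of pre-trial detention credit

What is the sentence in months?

109 months

Leadership role enhancement: +35 months
Offense while on release enhancement: +45 months
Adjusted term: 139 months + 35 months + 45 months = 219 months
Cooperation with authorities reduction: 30% of 219 months = 65 months (rounded down)
After reduction: 219 − 65 = 154 months
Less pre-trial detention credit: 154 months − 45 months = 109 months
Cap at 213 months: 109 months is within the cap, no reduction.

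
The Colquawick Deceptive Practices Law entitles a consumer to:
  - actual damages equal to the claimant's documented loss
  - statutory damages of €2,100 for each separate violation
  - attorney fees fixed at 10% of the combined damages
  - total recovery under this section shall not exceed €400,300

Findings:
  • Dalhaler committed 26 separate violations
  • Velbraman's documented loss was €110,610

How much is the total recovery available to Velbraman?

Statutory damages: 26 × €2,100 = €54,600
Combined damages: €110,610 + €54,600 = €165,210
Attorney fees: 10% of €165,210 = €16,521
Total before cap: €165,210 + €16,521 = €181,731
Cap at €400,300: €181,731 is within the cap, no reduction.

€181,731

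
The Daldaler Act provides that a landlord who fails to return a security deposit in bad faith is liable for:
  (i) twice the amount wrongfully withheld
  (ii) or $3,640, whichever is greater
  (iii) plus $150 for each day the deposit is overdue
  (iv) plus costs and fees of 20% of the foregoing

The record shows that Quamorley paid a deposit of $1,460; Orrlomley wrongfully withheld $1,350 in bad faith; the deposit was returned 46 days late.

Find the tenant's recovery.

$12,648

Doubled: 2 × $1,350 = $2,700
Minimum $3,640: $2,700 is below the minimum → $3,640
Late-return penalty: 46 × $150 = $6,900
Damages plus late penalty: $3,640 + $6,900 = $10,540
Costs and fees: 20% of $10,540 = $2,108
Total recovery: $10,540 + $2,108 = $12,648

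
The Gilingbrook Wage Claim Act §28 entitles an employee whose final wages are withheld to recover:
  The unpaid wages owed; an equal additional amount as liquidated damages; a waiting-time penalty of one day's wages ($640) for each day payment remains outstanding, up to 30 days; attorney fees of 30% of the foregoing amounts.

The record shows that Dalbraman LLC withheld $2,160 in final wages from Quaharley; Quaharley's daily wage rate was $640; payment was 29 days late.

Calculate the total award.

Liquidated damages (equal amount): $2,160
Penalty days: min(29, 30) = 29
Waiting-time penalty: 29 × $640 = $18,560
Subtotal: $2,160 + $2,160 + $18,560 = $22,880
Attorney fees: 30% of $22,880 = $6,864
Total award: $22,880 + $6,864 = $29,744

$29,744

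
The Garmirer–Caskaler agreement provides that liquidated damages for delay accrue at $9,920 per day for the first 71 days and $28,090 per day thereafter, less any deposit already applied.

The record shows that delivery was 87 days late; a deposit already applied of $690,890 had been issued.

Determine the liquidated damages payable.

$462,870

First 71 days: 71 × $9,920 = $704,320
Remaining days: (87 − 71) × $28,090 = $449,440
Accrued per-day damages: $704,320 + $449,440 = $1,153,760
Less deposit already applied: $1,153,760 − $690,890 = $462,870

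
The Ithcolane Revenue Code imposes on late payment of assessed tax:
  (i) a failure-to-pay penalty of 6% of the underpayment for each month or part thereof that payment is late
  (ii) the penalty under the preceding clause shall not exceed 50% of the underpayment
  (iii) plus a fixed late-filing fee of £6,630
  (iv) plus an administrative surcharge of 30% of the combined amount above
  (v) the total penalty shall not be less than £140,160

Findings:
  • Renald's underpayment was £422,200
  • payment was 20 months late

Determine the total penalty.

£283,049

Accrued rate: 6% × 20 = 120%, capped at 50% → 50%
Failure-to-pay penalty: 50% of £422,200 = £211,100
Penalty before surcharge: £211,100 + £6,630 = £217,730
Administrative surcharge: 30% of £217,730 = £65,319
Total penalty: £217,730 + £65,319 = £283,049
Minimum £140,160: £283,049 meets the minimum, no increase.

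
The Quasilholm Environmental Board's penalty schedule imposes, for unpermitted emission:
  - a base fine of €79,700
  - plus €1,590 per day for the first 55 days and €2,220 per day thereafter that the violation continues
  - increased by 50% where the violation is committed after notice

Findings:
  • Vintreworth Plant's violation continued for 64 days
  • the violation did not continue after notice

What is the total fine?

First 55 days: 55 × €1,590 = €87,450
Remaining days: (64 − 55) × €2,220 = €19,980
Per-day component: €87,450 + €19,980 = €107,430
Base plus per-day: €79,700 + €107,430 = €187,130
The violation did not continue after notice: no 50% increase.

Civil penalty: €187,130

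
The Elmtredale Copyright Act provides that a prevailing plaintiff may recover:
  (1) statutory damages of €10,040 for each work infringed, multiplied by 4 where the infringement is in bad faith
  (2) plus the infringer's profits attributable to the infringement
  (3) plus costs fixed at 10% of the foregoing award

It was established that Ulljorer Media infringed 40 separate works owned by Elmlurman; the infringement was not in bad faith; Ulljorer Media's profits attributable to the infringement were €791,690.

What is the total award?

Statutory damages: 40 × €10,040 = €401,600
Infringement not in bad faith: no ×4 enhancement.
Combined award: €401,600 + €791,690 = €1,193,290
Costs: 10% of €1,193,290 = €119,329
Award plus costs: €1,193,290 + €119,329 = €1,312,619

€1,312,619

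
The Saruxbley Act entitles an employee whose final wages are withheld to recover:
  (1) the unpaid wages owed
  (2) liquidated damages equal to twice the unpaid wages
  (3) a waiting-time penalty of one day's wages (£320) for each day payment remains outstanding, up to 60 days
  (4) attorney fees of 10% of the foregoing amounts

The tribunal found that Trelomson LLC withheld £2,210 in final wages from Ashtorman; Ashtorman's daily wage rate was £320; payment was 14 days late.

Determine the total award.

Doubled: 2 × £2,210 = £4,420
Penalty days: min(14, 60) = 14
Waiting-time penalty: 14 × £320 = £4,480
Subtotal: £2,210 + £4,420 + £4,480 = £11,110
Attorney fees: 10% of £11,110 = £1,111
Total award: £11,110 + £1,111 = £12,221

Total award: £12,221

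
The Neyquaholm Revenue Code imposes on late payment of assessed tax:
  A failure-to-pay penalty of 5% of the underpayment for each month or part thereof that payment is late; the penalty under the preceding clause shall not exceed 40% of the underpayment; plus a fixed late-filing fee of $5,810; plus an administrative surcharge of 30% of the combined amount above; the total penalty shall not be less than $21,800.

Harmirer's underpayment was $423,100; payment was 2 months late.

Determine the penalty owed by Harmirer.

$62,556

Accrued rate: 5% × 2 = 10%, capped at 40% → 10%
Failure-to-pay penalty: 10% of $423,100 = $42,310
Penalty before surcharge: $42,310 + $5,810 = $48,120
Administrative surcharge: 30% of $48,120 = $14,436
Total penalty: $48,120 + $14,436 = $62,556
Minimum $21,800: $62,556 meets the minimum, no increase.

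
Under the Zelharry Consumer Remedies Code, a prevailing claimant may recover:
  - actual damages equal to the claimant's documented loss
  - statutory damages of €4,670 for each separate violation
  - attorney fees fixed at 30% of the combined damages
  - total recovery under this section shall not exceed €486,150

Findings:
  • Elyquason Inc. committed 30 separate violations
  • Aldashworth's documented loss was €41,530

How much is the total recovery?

Statutory damages: 30 × €4,670 = €140,100
Combined damages: €41,530 + €140,100 = €181,630
Attorney fees: 30% of €181,630 = €54,489
Total before cap: €181,630 + €54,489 = €236,119
Cap at €486,150: €236,119 is within the cap, no reduction.

€236,119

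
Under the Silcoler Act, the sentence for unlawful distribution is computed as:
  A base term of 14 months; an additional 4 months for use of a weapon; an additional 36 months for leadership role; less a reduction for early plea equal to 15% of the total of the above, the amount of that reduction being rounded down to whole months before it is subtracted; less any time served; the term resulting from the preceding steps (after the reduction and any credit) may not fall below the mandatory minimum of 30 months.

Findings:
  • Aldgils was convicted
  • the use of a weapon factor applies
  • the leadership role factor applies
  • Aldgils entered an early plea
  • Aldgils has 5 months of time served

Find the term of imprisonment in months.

Use of a weapon enhancement: +4 months
Leadership role enhancement: +36 months
Adjusted term: 14 months + 4 months + 36 months = 54 months
Early plea reduction: 15% of 54 months = 8 months (rounded down)
After reduction: 54 − 8 = 46 months
Less time served: 46 months − 5 months = 41 months
Minimum 30 months: 41 months meets the minimum, no increase.

41 months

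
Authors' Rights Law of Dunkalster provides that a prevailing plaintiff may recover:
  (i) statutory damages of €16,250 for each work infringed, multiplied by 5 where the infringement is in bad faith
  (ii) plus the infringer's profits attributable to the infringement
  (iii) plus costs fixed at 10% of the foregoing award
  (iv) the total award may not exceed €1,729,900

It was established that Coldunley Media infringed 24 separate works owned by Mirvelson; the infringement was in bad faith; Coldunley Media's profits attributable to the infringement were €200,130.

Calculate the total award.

€1,729,900

Statutory damages: 24 × €16,250 = €390,000
Multiplied by 5: 5 × €390,000 = €1,950,000
Combined award: €1,950,000 + €200,130 = €2,150,130
Costs: 10% of €2,150,130 = €215,013
Award plus costs: €2,150,130 + €215,013 = €2,365,143
Cap at €1,729,900: €2,365,143 exceeds the cap → €1,729,900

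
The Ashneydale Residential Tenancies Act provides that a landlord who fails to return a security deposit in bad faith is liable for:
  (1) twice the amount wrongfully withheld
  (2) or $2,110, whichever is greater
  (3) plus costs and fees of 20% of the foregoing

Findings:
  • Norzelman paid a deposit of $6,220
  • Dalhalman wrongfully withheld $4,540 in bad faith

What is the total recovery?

$10,896

Doubled: 2 × $4,540 = $9,080
Minimum $2,110: $9,080 meets the minimum, no increase.
Costs and fees: 20% of $9,080 = $1,816
Total recovery: $9,080 + $1,816 = $10,896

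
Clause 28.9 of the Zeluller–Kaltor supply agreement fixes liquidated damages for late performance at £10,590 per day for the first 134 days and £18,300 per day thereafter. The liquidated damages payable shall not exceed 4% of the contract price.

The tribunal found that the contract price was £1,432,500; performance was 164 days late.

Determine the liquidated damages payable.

£57,300

First 134 days: 134 × £10,590 = £1,419,060
Remaining days: (164 − 134) × £18,300 = £549,000
Accrued per-day damages: £1,419,060 + £549,000 = £1,968,060
Cap: 4% of £1,432,500 = £57,300
Cap at £57,300: £1,968,060 exceeds the cap → £57,300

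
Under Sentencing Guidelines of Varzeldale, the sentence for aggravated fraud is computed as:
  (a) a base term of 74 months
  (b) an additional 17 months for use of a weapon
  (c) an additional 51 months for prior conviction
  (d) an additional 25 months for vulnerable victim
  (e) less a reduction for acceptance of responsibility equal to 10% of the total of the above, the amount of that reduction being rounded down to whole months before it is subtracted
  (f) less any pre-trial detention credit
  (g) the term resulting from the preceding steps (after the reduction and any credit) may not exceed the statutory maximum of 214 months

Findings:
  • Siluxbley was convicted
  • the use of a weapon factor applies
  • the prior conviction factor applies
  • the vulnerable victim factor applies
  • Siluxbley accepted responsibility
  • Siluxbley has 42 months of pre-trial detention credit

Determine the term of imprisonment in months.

Use of a weapon enhancement: +17 months
Prior conviction enhancement: +51 months
Vulnerable victim enhancement: +25 months
Adjusted term: 74 months + 17 months + 51 months + 25 months = 167 months
Acceptance of responsibility reduction: 10% of 167 months = 16 months (rounded down)
After reduction: 167 − 16 = 151 months
Less pre-trial detention credit: 151 months − 42 months = 109 months
Cap at 214 months: 109 months is within the cap, no reduction.

Sentence: 109 months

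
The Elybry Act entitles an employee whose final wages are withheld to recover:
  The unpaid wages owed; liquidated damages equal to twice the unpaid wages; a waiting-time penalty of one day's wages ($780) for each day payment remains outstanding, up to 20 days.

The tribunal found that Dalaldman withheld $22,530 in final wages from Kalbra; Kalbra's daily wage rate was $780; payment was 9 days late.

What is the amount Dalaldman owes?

$74,610

Doubled: 2 × $22,530 = $45,060
Penalty days: min(9, 20) = 9
Waiting-time penalty: 9 × $780 = $7,020
Total award: $22,530 + $45,060 + $7,020 = $74,610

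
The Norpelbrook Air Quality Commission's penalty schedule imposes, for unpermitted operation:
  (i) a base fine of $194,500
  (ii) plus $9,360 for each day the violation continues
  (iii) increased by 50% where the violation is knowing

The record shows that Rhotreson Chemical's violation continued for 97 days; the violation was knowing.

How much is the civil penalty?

$1,653,630

Per-day component: 97 × $9,360 = $907,920
Base plus per-day: $194,500 + $907,920 = $1,102,420
Enhancement: 50% of $1,102,420 = $551,210
Enhanced fine: $1,102,420 + $551,210 = $1,653,630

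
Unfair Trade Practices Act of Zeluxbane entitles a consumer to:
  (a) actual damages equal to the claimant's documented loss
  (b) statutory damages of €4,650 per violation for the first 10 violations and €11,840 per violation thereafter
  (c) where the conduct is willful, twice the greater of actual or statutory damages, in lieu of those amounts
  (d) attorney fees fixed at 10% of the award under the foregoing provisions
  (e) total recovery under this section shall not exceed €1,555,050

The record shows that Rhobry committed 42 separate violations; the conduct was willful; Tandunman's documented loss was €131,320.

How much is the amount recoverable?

First 10 violations: 10 × €4,650 = €46,500
Remaining violations: (42 − 10) × €11,840 = €378,880
Statutory damages: €46,500 + €378,880 = €425,380
Greater of actual damages (€131,320) or statutory damages (€425,380): €425,380
Doubled: 2 × €425,380 = €850,760
Attorney fees: 10% of €850,760 = €85,076
Total before cap: €850,760 + €85,076 = €935,836
Cap at €1,555,050: €935,836 is within the cap, no reduction.

€935,836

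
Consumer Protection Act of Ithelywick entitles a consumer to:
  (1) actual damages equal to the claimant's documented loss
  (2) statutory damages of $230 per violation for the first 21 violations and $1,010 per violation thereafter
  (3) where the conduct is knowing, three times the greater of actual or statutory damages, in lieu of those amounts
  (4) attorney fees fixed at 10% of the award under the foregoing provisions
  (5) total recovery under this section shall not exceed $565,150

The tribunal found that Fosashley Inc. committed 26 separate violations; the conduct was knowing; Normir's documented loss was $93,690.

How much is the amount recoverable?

$309,177

First 21 violations: 21 × $230 = $4,830
Remaining violations: (26 − 21) × $1,010 = $5,050
Statutory damages: $4,830 + $5,050 = $9,880
Greater of actual damages ($93,690) or statutory damages ($9,880): $93,690
Trebled: 3 × $93,690 = $281,070
Attorney fees: 10% of $281,070 = $28,107
Total before cap: $281,070 + $28,107 = $309,177
Cap at $565,150: $309,177 is within the cap, no reduction.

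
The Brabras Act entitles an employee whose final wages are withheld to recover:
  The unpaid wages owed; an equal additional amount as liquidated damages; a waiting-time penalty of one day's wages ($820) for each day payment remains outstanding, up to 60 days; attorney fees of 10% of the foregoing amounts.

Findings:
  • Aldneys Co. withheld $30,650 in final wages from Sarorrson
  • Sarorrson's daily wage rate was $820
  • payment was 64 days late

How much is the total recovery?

Liquidated damages (equal amount): $30,650
Penalty days: min(64, 60) = 60
Waiting-time penalty: 60 × $820 = $49,200
Subtotal: $30,650 + $30,650 + $49,200 = $110,500
Attorney fees: 10% of $110,500 = $11,050
Total award: $110,500 + $11,050 = $121,550

$121,550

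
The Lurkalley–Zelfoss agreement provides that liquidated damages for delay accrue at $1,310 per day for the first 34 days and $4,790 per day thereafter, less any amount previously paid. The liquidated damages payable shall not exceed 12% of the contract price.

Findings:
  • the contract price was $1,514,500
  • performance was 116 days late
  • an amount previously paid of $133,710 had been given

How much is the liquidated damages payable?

First 34 days: 34 × $1,310 = $44,540
Remaining days: (116 − 34) × $4,790 = $392,780
Accrued per-day damages: $44,540 + $392,780 = $437,320
Less amount previously paid: $437,320 − $133,710 = $303,610
Cap: 12% of $1,514,500 = $181,740
Cap at $181,740: $303,610 exceeds the cap → $181,740

$181,740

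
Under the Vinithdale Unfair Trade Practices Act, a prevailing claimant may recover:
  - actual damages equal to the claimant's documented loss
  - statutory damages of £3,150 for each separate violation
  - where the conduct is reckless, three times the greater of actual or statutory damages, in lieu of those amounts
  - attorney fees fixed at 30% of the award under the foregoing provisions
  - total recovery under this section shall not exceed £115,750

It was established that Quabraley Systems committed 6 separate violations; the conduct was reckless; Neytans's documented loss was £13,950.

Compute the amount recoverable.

Statutory damages: 6 × £3,150 = £18,900
Greater of actual damages (£13,950) or statutory damages (£18,900): £18,900
Trebled: 3 × £18,900 = £56,700
Attorney fees: 30% of £56,700 = £17,010
Total before cap: £56,700 + £17,010 = £73,710
Cap at £115,750: £73,710 is within the cap, no reduction.

£73,710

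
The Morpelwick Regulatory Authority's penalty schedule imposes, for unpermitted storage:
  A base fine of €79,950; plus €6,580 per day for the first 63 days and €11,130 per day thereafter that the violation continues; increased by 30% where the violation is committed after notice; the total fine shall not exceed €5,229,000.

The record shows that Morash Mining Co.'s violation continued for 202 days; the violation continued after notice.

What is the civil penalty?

€2,654,028

First 63 days: 63 × €6,580 = €414,540
Remaining days: (202 − 63) × €11,130 = €1,547,070
Per-day component: €414,540 + €1,547,070 = €1,961,610
Base plus per-day: €79,950 + €1,961,610 = €2,041,560
Enhancement: 30% of €2,041,560 = €612,468
Enhanced fine: €2,041,560 + €612,468 = €2,654,028
Cap at €5,229,000: €2,654,028 is within the cap, no reduction.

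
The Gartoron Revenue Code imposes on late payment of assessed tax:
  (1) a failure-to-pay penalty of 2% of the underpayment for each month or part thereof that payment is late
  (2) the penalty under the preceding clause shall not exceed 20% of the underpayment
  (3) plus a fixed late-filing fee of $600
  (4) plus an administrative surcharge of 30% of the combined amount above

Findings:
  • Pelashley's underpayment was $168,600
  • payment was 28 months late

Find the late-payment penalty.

Accrued rate: 2% × 28 = 56%, capped at 20% → 20%
Failure-to-pay penalty: 20% of $168,600 = $33,720
Penalty before surcharge: $33,720 + $600 = $34,320
Administrative surcharge: 30% of $34,320 = $10,296
Total penalty: $34,320 + $10,296 = $44,616

$44,616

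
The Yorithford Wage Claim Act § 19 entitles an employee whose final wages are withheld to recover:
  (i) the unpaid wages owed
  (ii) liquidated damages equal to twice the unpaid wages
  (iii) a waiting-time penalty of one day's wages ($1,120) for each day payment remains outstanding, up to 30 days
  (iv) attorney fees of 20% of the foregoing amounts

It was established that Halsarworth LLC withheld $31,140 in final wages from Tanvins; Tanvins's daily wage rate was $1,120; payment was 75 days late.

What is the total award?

$152,424

Doubled: 2 × $31,140 = $62,280
Penalty days: min(75, 30) = 30
Waiting-time penalty: 30 × $1,120 = $33,600
Subtotal: $31,140 + $62,280 + $33,600 = $127,020
Attorney fees: 20% of $127,020 = $25,404
Total award: $127,020 + $25,404 = $152,424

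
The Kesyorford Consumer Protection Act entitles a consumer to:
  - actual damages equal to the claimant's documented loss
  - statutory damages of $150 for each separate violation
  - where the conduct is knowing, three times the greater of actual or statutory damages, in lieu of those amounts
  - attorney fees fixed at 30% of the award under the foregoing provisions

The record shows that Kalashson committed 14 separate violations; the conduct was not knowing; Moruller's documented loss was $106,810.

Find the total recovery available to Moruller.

$141,583

Statutory damages: 14 × $150 = $2,100
Conduct not knowing: the in-lieu enhancement does not apply.
Actual plus statutory damages: $106,810 + $2,100 = $108,910
Attorney fees: 30% of $108,910 = $32,673
Total recovery: $108,910 + $32,673 = $141,583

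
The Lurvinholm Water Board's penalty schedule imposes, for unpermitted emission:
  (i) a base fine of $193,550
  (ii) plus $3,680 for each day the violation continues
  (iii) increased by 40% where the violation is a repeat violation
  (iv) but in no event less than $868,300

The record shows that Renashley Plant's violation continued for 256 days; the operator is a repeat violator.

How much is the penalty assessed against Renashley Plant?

Per-day component: 256 × $3,680 = $942,080
Base plus per-day: $193,550 + $942,080 = $1,135,630
Enhancement: 40% of $1,135,630 = $454,252
Enhanced fine: $1,135,630 + $454,252 = $1,589,882
Minimum $868,300: $1,589,882 meets the minimum, no increase.

$1,589,882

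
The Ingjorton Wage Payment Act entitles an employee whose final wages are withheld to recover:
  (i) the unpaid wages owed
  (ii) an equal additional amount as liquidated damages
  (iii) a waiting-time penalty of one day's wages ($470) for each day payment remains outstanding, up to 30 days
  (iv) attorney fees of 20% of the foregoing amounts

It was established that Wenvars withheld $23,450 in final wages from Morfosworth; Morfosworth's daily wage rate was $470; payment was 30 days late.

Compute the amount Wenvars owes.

Liquidated damages (equal amount): $23,450
Penalty days: min(30, 30) = 30
Waiting-time penalty: 30 × $470 = $14,100
Subtotal: $23,450 + $23,450 + $14,100 = $61,000
Attorney fees: 20% of $61,000 = $12,200
Total award: $61,000 + $12,200 = $73,200

$73,200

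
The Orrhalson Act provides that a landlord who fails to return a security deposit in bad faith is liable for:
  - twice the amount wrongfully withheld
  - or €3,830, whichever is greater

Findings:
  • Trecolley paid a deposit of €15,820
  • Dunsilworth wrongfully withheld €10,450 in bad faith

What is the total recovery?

Doubled: 2 × €10,450 = €20,900
Minimum €3,830: €20,900 meets the minimum, no increase.

€20,900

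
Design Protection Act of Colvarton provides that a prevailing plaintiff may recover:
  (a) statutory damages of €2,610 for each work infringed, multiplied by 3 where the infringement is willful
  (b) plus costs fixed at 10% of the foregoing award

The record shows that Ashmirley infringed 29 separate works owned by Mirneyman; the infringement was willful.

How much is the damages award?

€249,777

Statutory damages: 29 × €2,610 = €75,690
Trebled: 3 × €75,690 = €227,070
Costs: 10% of €227,070 = €22,707
Award plus costs: €227,070 + €22,707 = €249,777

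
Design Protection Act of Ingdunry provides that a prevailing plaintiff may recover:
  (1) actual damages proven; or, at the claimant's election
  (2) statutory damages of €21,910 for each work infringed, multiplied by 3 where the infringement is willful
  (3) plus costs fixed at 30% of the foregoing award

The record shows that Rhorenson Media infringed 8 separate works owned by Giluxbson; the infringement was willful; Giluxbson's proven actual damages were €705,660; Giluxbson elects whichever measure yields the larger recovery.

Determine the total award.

€917,358

Statutory damages: 8 × €21,910 = €175,280
Trebled: 3 × €175,280 = €525,840
Greater of actual damages (€705,660) or enhanced statutory damages (€525,840): €705,660
Costs: 30% of €705,660 = €211,698
Award plus costs: €705,660 + €211,698 = €917,358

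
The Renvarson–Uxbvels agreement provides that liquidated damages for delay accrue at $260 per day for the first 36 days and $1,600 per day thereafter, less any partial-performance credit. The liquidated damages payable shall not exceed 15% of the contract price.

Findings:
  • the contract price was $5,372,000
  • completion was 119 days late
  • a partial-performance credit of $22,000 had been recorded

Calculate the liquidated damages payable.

First 36 days: 36 × $260 = $9,360
Remaining days: (119 − 36) × $1,600 = $132,800
Accrued per-day damages: $9,360 + $132,800 = $142,160
Less partial-performance credit: $142,160 − $22,000 = $120,160
Cap: 15% of $5,372,000 = $805,800
Cap at $805,800: $120,160 is within the cap, no reduction.

Liquidated damages: $120,160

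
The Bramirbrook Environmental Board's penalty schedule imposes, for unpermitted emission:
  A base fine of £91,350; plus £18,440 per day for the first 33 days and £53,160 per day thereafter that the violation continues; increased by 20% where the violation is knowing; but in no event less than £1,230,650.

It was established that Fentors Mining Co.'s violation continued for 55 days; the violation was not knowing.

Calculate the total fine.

First 33 days: 33 × £18,440 = £608,520
Remaining days: (55 − 33) × £53,160 = £1,169,520
Per-day component: £608,520 + £1,169,520 = £1,778,040
Base plus per-day: £91,350 + £1,778,040 = £1,869,390
The violation was not knowing: no 20% increase.
Minimum £1,230,650: £1,869,390 meets the minimum, no increase.

£1,869,390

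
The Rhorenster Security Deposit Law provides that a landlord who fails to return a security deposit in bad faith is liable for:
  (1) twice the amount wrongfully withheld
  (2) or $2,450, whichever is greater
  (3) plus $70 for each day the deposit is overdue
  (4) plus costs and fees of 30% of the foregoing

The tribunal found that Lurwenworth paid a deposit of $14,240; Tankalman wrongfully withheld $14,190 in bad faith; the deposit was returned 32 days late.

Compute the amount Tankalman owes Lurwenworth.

Doubled: 2 × $14,190 = $28,380
Minimum $2,450: $28,380 meets the minimum, no increase.
Late-return penalty: 32 × $70 = $2,240
Damages plus late penalty: $28,380 + $2,240 = $30,620
Costs and fees: 30% of $30,620 = $9,186
Total recovery: $30,620 + $9,186 = $39,806

Recovery: $39,806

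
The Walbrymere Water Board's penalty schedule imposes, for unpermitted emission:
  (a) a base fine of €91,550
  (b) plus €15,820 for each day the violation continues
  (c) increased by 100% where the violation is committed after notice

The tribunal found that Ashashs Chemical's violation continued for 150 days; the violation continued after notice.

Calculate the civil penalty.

Per-day component: 150 × €15,820 = €2,373,000
Base plus per-day: €91,550 + €2,373,000 = €2,464,550
Enhancement: 100% of €2,464,550 = €2,464,550
Enhanced fine: €2,464,550 + €2,464,550 = €4,929,100

€4,929,100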